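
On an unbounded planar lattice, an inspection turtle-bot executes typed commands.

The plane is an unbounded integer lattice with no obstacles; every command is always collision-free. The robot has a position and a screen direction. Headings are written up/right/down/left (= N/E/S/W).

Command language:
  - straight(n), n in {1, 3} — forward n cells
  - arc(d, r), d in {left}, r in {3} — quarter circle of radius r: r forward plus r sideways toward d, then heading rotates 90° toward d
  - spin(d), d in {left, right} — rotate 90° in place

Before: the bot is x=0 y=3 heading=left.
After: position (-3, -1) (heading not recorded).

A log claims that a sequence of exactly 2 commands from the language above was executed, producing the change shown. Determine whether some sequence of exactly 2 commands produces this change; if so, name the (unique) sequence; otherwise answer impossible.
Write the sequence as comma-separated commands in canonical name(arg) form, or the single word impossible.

key: order matters: swapping arc(left, 3) and straight(1) lands elsewhere
t0: x=0 y=3 heading=left
1. arc(left, 3) → x=-3 y=0 heading=down
2. straight(1) → x=-3 y=-1 heading=down
all 25 alternatives checked — unique.

arc(left, 3), straight(1)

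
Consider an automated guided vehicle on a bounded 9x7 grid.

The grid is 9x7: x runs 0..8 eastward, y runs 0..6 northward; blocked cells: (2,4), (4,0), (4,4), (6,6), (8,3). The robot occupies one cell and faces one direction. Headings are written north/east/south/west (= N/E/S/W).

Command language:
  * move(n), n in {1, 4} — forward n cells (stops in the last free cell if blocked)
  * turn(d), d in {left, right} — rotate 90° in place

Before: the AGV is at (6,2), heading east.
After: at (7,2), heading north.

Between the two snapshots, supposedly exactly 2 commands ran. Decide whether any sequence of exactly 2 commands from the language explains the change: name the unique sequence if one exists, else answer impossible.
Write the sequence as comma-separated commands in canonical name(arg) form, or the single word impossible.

key: running turn(left) before move(1) would end elsewhere — order is forced
initial: at (6,2), heading east
t=1 move(1) ⇒ at (7,2), heading east
t=2 turn(left) ⇒ at (7,2), heading north
no other 2-command option fits: unique.

move(1), turn(left)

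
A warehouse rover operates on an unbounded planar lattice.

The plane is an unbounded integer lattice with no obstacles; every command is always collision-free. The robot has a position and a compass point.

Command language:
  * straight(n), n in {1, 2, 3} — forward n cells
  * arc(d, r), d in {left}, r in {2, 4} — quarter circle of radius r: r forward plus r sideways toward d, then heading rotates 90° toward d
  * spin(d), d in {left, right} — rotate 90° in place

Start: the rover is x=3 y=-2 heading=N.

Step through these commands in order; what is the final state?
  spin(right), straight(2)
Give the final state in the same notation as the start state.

initial: x=3 y=-2 heading=N
step 1 (spin(right)): x=3 y=-2 heading=E
step 2 (straight(2)): x=5 y=-2 heading=E

x=5 y=-2 heading=E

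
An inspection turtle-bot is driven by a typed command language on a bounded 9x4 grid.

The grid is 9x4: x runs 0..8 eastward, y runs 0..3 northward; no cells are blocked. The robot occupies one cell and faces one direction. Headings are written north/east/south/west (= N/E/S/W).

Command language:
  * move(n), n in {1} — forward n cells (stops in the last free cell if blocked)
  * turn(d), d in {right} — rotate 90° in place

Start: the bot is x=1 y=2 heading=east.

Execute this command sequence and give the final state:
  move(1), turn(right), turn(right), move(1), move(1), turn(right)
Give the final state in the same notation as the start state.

x=0 y=2 heading=north

initial: x=1 y=2 heading=east
1. move(1) → x=2 y=2 heading=east
2. turn(right) → x=2 y=2 heading=south
3. turn(right) → x=2 y=2 heading=west
4. move(1) → x=1 y=2 heading=west
5. move(1) → x=0 y=2 heading=west
6. turn(right) → x=0 y=2 heading=north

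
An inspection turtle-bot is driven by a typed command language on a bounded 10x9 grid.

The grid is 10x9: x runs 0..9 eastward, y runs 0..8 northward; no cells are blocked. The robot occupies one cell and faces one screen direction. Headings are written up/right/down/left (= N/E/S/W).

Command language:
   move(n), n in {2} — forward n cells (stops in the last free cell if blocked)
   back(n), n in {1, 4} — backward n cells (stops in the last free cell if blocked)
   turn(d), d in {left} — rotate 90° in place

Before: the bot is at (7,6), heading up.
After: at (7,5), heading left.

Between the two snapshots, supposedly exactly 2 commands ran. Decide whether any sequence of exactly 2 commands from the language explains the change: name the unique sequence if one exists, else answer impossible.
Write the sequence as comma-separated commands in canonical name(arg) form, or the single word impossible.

back(1), turn(left)

key: order matters: swapping back(1) and turn(left) lands elsewhere
initial: at (7,6), heading up
t=1 back(1) ⇒ at (7,5), heading up
t=2 turn(left) ⇒ at (7,5), heading left
no other 2-command option fits: unique.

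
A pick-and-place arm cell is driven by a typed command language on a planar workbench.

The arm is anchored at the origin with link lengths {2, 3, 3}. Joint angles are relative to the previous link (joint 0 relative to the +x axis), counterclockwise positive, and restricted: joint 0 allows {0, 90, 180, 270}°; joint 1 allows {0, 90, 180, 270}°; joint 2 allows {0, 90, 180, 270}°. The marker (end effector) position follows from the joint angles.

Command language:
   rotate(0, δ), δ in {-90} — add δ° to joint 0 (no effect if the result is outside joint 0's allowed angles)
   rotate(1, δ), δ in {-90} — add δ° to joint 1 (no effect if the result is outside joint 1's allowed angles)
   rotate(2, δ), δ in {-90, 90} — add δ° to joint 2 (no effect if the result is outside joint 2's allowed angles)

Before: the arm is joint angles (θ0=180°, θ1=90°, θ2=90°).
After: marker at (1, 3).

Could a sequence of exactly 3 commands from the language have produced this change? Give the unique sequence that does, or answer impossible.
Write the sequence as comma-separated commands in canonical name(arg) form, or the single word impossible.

initial: joint angles (θ0=180°, θ1=90°, θ2=90°)
t=1 rotate(1, -90) ⇒ joint angles (θ0=180°, θ1=0°, θ2=90°)
t=2 rotate(1, -90) ⇒ joint angles (θ0=180°, θ1=270°, θ2=90°)
t=3 rotate(1, -90) ⇒ joint angles (θ0=180°, θ1=180°, θ2=90°)
no rival 3-sequence matches.

rotate(1, -90), rotate(1, -90), rotate(1, -90)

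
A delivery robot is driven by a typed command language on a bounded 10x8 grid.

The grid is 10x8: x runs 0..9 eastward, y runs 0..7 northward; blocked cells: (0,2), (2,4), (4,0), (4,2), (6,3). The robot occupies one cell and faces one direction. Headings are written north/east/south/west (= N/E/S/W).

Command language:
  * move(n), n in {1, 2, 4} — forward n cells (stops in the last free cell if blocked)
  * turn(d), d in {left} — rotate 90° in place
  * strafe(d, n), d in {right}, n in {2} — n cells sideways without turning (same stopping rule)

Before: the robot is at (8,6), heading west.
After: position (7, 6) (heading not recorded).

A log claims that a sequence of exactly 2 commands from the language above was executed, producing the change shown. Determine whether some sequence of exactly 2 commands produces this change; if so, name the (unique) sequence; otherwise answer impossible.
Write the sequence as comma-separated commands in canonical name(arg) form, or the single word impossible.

key: running turn(left) before move(1) would end elsewhere — order is forced
initial: at (8,6), heading west
[1] after move(1): at (7,6), heading west
[2] after turn(left): at (7,6), heading south
no rival 2-sequence matches.

move(1), turn(left)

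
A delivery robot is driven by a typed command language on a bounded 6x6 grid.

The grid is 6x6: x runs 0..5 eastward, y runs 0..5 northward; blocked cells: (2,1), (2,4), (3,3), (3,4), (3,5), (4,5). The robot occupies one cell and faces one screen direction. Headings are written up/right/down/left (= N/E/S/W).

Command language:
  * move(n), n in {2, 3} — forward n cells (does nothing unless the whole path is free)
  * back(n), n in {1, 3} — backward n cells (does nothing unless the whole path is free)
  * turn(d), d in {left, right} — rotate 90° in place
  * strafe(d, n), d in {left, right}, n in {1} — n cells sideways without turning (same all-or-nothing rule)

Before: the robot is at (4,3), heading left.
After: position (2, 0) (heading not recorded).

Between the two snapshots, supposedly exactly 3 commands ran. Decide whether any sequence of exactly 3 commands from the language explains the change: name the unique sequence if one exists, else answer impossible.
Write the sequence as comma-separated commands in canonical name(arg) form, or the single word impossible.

all 512 sequences checked — none match.

impossible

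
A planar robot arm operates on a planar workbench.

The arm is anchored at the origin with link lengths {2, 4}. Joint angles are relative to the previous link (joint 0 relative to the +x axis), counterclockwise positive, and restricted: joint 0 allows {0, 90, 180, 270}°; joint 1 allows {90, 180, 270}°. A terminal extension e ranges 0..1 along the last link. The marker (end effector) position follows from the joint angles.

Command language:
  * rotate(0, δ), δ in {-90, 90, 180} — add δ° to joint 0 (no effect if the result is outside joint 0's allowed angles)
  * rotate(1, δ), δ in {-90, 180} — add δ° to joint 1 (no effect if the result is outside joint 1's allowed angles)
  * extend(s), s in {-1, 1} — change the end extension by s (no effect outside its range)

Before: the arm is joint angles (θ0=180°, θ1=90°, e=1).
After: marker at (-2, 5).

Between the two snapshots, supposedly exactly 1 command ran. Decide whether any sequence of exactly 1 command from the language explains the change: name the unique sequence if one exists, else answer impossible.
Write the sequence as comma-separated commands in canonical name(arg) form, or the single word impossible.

rotate(1, 180)

begin: joint angles (θ0=180°, θ1=90°, e=1)
t=1 rotate(1, 180) ⇒ joint angles (θ0=180°, θ1=270°, e=1)
no other 1-command option fits: unique.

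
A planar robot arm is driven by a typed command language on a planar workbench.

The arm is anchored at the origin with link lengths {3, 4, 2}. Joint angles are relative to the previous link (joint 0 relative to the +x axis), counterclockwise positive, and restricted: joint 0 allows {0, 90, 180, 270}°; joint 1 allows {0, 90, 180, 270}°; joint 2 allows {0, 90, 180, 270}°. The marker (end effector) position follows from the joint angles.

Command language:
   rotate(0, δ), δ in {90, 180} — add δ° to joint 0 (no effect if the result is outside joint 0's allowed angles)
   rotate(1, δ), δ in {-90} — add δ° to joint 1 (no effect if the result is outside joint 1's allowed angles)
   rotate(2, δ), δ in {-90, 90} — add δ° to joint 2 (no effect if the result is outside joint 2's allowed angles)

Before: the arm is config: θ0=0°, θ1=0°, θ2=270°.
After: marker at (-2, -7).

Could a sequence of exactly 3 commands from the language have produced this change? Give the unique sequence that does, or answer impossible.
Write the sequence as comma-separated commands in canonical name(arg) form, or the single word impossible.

rotate(0, 90), rotate(0, 90), rotate(0, 90)

t0: config: θ0=0°, θ1=0°, θ2=270°
step 1 (rotate(0, 90)): config: θ0=90°, θ1=0°, θ2=270°
step 2 (rotate(0, 90)): config: θ0=180°, θ1=0°, θ2=270°
step 3 (rotate(0, 90)): config: θ0=270°, θ1=0°, θ2=270°
no rival 3-sequence matches.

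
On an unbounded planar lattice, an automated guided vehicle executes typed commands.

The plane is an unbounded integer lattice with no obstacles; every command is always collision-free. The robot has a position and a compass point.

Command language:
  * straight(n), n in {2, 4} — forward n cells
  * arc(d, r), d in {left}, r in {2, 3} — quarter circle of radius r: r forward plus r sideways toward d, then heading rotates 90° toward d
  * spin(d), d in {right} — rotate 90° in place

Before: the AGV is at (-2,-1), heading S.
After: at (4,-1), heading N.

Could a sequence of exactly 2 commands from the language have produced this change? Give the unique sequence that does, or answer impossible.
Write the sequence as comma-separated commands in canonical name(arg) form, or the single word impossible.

arc(left, 3), arc(left, 3)

key: position moved to (4,-1) AND the heading swung to N — translation plus rotation needed
t0: at (-2,-1), heading S
step 1 (arc(left, 3)): at (1,-4), heading E
step 2 (arc(left, 3)): at (4,-1), heading N
uniquely the one of 25 2-step routes that fits.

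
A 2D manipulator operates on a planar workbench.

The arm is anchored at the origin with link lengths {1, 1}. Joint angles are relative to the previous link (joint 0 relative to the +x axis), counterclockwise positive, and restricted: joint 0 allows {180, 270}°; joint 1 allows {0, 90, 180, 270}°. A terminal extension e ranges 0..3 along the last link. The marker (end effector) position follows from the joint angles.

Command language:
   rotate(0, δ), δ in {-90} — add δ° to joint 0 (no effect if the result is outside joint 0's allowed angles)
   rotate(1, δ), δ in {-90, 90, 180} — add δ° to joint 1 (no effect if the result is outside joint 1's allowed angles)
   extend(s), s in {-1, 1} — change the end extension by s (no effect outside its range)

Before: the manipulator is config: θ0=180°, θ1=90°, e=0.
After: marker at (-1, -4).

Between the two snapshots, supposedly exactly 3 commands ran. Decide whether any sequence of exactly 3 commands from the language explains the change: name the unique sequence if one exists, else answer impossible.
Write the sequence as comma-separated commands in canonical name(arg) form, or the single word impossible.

initial: config: θ0=180°, θ1=90°, e=0
t=1 extend(1) ⇒ config: θ0=180°, θ1=90°, e=1
t=2 extend(1) ⇒ config: θ0=180°, θ1=90°, e=2
t=3 extend(1) ⇒ config: θ0=180°, θ1=90°, e=3
uniquely the one of 216 3-step routes that fits.

extend(1), extend(1), extend(1)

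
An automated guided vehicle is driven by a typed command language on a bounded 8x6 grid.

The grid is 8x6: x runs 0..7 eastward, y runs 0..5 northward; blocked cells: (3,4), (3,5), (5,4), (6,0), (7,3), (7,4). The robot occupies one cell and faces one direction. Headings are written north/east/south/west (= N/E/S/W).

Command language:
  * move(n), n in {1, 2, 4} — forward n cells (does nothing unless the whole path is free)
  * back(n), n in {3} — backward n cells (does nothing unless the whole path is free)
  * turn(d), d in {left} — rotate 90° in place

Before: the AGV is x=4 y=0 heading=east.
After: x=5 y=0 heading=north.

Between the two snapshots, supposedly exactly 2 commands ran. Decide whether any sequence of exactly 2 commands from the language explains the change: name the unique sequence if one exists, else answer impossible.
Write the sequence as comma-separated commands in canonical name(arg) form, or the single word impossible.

move(1), turn(left)

key: position moved to (5,0) AND the heading swung to N — translation plus rotation needed
initial: x=4 y=0 heading=east
t=1 move(1) ⇒ x=5 y=0 heading=east
t=2 turn(left) ⇒ x=5 y=0 heading=north
uniquely the one of 25 2-step routes that fits.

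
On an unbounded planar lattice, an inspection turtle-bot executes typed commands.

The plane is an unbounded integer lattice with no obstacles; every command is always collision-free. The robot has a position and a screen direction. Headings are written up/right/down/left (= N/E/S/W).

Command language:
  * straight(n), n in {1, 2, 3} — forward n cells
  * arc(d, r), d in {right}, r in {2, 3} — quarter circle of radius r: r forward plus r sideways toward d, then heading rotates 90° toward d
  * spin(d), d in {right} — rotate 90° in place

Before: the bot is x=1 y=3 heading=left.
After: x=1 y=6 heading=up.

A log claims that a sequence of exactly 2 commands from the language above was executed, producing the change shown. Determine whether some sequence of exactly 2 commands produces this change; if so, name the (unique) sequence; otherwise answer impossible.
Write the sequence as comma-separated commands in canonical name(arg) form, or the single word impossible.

spin(right), straight(3)

key: running straight(3) before spin(right) would end elsewhere — order is forced
start: x=1 y=3 heading=left
1. spin(right) → x=1 y=3 heading=up
2. straight(3) → x=1 y=6 heading=up
uniquely the one of 36 2-step routes that fits.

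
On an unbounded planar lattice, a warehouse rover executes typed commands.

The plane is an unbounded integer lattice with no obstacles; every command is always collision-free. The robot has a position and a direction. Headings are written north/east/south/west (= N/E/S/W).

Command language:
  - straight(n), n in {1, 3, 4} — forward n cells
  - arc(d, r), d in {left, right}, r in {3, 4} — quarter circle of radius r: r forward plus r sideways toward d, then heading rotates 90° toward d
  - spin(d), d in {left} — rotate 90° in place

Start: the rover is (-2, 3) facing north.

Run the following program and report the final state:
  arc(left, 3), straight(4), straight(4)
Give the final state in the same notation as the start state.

(-13, 6) facing west

initial: (-2, 3) facing north
1. arc(left, 3) → (-5, 6) facing west
2. straight(4) → (-9, 6) facing west
3. straight(4) → (-13, 6) facing west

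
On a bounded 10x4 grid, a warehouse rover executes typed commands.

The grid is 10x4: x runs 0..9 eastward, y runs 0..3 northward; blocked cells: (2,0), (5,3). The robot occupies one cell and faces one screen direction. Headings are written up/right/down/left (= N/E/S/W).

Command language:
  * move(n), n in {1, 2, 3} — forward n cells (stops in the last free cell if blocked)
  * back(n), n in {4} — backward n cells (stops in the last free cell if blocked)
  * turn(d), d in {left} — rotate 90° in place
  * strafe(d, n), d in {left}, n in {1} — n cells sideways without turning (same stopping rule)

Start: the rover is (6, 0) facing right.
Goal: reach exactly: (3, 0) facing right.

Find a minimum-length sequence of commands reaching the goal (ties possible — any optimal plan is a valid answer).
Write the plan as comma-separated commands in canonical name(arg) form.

t0: (6, 0) facing right
1. back(4) → (3, 0) facing right
no 0-step plan works, so 1 is optimal.

back(4)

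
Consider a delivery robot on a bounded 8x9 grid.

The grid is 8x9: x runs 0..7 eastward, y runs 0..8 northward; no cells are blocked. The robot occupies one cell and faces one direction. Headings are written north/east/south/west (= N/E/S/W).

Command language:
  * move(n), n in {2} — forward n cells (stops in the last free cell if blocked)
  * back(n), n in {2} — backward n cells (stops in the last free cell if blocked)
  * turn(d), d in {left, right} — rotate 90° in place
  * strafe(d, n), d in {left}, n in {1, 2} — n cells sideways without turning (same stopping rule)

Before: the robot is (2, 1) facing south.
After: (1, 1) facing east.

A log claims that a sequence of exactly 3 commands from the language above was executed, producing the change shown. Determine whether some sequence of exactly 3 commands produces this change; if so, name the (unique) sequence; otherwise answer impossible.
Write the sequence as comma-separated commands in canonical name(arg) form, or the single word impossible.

key: position moved to (1,1) AND the heading swung to E — translation plus rotation needed
from: (2, 1) facing south
step 1 (strafe(left, 1)): (3, 1) facing south
step 2 (turn(left)): (3, 1) facing east
step 3 (back(2)): (1, 1) facing east
no other 3-command option fits: unique.

strafe(left, 1), turn(left), back(2)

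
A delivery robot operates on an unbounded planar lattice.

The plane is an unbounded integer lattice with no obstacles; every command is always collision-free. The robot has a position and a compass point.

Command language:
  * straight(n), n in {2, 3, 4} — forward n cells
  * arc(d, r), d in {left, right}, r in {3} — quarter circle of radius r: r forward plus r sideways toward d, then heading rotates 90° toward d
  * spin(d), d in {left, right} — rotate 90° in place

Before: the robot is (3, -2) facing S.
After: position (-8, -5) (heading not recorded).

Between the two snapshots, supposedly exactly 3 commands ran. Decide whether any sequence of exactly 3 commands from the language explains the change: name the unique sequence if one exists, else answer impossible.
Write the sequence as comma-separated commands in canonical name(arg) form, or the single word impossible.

key: order matters: swapping arc(right, 3) and straight(4) lands elsewhere
start: (3, -2) facing S
t=1 arc(right, 3) ⇒ (0, -5) facing W
t=2 straight(4) ⇒ (-4, -5) facing W
t=3 straight(4) ⇒ (-8, -5) facing W
all 343 alternatives checked — unique.

arc(right, 3), straight(4), straight(4)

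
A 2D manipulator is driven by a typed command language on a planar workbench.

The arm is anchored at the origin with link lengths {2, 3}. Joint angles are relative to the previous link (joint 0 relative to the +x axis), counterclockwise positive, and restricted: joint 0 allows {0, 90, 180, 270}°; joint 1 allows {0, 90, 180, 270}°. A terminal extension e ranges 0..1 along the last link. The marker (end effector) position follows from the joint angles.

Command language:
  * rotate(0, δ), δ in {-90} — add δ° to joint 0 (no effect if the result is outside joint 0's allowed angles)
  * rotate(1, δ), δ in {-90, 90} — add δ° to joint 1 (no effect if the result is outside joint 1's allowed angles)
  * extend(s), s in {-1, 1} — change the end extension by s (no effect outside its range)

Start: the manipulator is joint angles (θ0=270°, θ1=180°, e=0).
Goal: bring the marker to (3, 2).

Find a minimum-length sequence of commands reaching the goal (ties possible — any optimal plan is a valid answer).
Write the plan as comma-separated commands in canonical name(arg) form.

rotate(0, -90), rotate(0, -90), rotate(1, 90)

t0: joint angles (θ0=270°, θ1=180°, e=0)
[1] after rotate(0, -90): joint angles (θ0=180°, θ1=180°, e=0)
[2] after rotate(0, -90): joint angles (θ0=90°, θ1=180°, e=0)
[3] after rotate(1, 90): joint angles (θ0=90°, θ1=270°, e=0)
nothing shorter than 3 reaches the goal.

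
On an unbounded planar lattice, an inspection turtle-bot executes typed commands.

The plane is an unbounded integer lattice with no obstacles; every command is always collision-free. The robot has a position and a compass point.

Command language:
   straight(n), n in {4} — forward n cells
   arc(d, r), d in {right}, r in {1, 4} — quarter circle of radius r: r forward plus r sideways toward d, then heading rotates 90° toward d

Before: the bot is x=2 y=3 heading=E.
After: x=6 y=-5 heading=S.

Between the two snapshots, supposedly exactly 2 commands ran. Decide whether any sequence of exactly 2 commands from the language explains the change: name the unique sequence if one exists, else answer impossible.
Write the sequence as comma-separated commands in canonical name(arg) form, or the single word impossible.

arc(right, 4), straight(4)

key: position moved to (6,-5) AND the heading swung to S — translation plus rotation needed
start: x=2 y=3 heading=E
step 1 (arc(right, 4)): x=6 y=-1 heading=S
step 2 (straight(4)): x=6 y=-5 heading=S
all 9 alternatives checked — unique.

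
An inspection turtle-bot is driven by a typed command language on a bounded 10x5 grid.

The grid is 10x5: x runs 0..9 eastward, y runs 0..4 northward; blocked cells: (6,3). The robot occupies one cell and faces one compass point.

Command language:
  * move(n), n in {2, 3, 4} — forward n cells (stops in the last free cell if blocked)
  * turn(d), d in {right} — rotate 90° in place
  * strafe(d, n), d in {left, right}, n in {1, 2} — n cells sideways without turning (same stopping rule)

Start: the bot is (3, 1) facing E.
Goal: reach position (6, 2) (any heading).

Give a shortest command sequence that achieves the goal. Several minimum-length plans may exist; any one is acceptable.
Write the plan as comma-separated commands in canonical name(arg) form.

strafe(left, 1), move(3)

initial: (3, 1) facing E
[1] after strafe(left, 1): (3, 2) facing E
[2] after move(3): (6, 2) facing E
minimal: 2 command(s), checked below 2.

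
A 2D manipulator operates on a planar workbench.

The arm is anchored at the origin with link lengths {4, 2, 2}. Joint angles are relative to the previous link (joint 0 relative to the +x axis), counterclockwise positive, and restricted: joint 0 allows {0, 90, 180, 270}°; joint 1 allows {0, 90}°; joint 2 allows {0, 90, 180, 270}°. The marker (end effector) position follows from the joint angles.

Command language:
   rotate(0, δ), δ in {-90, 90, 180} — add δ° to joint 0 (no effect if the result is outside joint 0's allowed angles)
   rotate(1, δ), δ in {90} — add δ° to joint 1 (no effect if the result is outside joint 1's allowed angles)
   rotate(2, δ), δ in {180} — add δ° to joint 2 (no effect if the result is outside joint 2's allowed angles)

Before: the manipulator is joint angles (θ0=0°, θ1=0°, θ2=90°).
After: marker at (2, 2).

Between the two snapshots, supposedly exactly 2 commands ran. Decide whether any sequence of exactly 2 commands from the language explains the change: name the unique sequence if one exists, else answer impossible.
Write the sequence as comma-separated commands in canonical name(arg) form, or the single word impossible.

initial: joint angles (θ0=0°, θ1=0°, θ2=90°)
[1] after rotate(1, 90): joint angles (θ0=0°, θ1=90°, θ2=90°)
[2] after rotate(1, 90): joint angles (θ0=0°, θ1=90°, θ2=90°)
no other 2-command option fits: unique.

rotate(1, 90), rotate(1, 90)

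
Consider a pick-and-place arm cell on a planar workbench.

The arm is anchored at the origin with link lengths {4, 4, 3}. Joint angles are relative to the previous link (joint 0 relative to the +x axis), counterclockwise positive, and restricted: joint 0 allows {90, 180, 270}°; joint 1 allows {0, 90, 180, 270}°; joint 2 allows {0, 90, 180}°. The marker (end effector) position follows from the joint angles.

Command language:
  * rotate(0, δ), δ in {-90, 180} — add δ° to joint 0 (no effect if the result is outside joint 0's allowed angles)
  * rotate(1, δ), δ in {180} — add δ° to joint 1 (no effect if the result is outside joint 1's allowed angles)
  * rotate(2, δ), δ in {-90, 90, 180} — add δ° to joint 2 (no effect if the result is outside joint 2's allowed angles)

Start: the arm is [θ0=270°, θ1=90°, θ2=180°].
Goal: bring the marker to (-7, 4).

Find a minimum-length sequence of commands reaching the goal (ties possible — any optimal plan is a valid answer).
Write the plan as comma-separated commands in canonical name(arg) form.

rotate(2, 180), rotate(0, 180)

start: [θ0=270°, θ1=90°, θ2=180°]
[1] after rotate(2, 180): [θ0=270°, θ1=90°, θ2=0°]
[2] after rotate(0, 180): [θ0=90°, θ1=90°, θ2=0°]
shorter routes all fall short; 2 is best.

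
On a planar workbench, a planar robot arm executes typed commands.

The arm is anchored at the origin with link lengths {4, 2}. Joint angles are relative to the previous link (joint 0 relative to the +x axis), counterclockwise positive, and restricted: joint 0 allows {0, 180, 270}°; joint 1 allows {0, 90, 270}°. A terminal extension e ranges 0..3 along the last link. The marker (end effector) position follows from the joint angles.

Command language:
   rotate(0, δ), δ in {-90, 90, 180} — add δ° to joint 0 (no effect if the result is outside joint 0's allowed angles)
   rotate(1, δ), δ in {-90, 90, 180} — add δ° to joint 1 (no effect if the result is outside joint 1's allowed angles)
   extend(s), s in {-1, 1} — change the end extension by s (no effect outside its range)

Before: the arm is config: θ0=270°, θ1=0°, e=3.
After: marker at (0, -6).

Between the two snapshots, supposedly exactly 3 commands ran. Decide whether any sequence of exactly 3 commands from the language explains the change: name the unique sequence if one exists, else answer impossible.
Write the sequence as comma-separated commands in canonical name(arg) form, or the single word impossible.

extend(-1), extend(-1), extend(-1)

begin: config: θ0=270°, θ1=0°, e=3
step 1 (extend(-1)): config: θ0=270°, θ1=0°, e=2
step 2 (extend(-1)): config: θ0=270°, θ1=0°, e=1
step 3 (extend(-1)): config: θ0=270°, θ1=0°, e=0
uniquely the one of 512 3-step routes that fits.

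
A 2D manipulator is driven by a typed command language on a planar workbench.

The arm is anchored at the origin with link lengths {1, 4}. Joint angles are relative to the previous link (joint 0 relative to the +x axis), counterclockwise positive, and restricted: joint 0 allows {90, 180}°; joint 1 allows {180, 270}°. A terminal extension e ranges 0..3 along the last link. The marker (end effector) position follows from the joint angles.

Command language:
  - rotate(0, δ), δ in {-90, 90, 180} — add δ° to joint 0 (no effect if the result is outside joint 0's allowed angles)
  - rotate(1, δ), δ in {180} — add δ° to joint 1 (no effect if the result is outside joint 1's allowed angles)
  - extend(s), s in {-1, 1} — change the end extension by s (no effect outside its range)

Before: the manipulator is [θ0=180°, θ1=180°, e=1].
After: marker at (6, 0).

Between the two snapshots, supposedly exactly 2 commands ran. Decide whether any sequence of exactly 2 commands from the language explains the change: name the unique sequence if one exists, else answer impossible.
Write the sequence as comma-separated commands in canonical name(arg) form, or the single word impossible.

extend(1), extend(1)

initial: [θ0=180°, θ1=180°, e=1]
[1] after extend(1): [θ0=180°, θ1=180°, e=2]
[2] after extend(1): [θ0=180°, θ1=180°, e=3]
all 36 alternatives checked — unique.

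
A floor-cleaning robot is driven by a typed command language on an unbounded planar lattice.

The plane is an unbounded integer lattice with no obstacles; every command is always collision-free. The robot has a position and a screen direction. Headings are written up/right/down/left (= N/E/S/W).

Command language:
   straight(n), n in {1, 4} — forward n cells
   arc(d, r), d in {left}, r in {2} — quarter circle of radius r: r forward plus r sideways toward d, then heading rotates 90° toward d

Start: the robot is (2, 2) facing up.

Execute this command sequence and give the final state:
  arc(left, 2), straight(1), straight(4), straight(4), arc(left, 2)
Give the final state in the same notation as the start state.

from: (2, 2) facing up
step 1 (arc(left, 2)): (0, 4) facing left
step 2 (straight(1)): (-1, 4) facing left
step 3 (straight(4)): (-5, 4) facing left
step 4 (straight(4)): (-9, 4) facing left
step 5 (arc(left, 2)): (-11, 2) facing down

(-11, 2) facing down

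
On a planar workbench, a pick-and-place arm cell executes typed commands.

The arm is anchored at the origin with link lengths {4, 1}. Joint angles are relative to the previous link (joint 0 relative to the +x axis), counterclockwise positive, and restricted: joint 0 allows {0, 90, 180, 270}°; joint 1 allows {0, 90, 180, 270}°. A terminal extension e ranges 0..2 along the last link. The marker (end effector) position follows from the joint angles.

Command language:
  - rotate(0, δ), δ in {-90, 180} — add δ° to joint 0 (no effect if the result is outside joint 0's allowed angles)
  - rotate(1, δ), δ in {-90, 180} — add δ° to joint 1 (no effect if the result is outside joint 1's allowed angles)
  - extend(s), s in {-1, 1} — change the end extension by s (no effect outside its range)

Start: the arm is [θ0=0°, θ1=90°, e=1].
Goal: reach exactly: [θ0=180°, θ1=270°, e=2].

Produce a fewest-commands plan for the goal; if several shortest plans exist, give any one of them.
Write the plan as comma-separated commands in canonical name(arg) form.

t0: [θ0=0°, θ1=90°, e=1]
t=1 rotate(0, 180) ⇒ [θ0=180°, θ1=90°, e=1]
t=2 extend(1) ⇒ [θ0=180°, θ1=90°, e=2]
t=3 rotate(1, 180) ⇒ [θ0=180°, θ1=270°, e=2]
minimal: 3 command(s), checked below 3.

rotate(0, 180), extend(1), rotate(1, 180)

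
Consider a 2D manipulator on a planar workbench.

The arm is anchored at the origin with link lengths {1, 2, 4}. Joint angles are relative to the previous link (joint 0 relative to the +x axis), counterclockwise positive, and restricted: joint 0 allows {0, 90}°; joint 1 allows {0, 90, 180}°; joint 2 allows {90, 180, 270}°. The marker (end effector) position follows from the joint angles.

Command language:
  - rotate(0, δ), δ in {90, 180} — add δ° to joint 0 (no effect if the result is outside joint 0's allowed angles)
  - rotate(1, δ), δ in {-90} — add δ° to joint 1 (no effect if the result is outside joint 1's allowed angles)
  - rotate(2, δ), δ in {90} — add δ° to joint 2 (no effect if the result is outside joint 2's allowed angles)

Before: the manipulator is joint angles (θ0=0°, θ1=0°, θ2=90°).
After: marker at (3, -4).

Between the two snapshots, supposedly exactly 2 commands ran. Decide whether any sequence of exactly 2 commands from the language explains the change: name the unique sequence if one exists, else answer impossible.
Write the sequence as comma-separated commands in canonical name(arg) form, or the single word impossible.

rotate(2, 90), rotate(2, 90)

t0: joint angles (θ0=0°, θ1=0°, θ2=90°)
t=1 rotate(2, 90) ⇒ joint angles (θ0=0°, θ1=0°, θ2=180°)
t=2 rotate(2, 90) ⇒ joint angles (θ0=0°, θ1=0°, θ2=270°)
no rival 2-sequence matches.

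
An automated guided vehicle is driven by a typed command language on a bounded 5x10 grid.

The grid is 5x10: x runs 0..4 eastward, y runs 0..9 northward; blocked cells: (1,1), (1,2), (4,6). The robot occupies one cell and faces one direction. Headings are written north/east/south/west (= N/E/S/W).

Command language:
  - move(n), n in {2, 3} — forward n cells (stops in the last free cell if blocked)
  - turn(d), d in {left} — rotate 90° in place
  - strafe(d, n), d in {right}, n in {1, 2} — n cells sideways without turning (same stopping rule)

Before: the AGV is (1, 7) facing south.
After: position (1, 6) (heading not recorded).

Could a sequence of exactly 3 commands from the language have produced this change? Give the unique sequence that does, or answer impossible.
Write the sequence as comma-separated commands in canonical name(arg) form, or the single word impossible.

turn(left), strafe(right, 1), turn(left)

t0: (1, 7) facing south
t=1 turn(left) ⇒ (1, 7) facing east
t=2 strafe(right, 1) ⇒ (1, 6) facing east
t=3 turn(left) ⇒ (1, 6) facing north
no rival 3-sequence matches.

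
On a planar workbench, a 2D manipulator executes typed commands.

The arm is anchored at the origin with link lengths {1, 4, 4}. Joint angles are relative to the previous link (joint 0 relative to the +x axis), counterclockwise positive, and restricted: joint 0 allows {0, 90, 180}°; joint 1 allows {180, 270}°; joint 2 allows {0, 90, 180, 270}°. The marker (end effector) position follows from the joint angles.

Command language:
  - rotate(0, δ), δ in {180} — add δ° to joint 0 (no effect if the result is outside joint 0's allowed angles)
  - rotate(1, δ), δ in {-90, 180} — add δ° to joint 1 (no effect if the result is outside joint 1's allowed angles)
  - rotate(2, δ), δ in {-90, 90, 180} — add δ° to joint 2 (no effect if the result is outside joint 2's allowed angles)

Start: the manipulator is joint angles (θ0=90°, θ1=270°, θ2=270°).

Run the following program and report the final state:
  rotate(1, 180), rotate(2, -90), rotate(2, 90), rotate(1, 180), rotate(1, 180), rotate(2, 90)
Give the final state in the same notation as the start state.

joint angles (θ0=90°, θ1=270°, θ2=0°)

t0: joint angles (θ0=90°, θ1=270°, θ2=270°)
step 1 (rotate(1, 180)): joint angles (θ0=90°, θ1=270°, θ2=270°)
step 2 (rotate(2, -90)): joint angles (θ0=90°, θ1=270°, θ2=180°)
step 3 (rotate(2, 90)): joint angles (θ0=90°, θ1=270°, θ2=270°)
step 4 (rotate(1, 180)): joint angles (θ0=90°, θ1=270°, θ2=270°)
step 5 (rotate(1, 180)): joint angles (θ0=90°, θ1=270°, θ2=270°)
step 6 (rotate(2, 90)): joint angles (θ0=90°, θ1=270°, θ2=0°)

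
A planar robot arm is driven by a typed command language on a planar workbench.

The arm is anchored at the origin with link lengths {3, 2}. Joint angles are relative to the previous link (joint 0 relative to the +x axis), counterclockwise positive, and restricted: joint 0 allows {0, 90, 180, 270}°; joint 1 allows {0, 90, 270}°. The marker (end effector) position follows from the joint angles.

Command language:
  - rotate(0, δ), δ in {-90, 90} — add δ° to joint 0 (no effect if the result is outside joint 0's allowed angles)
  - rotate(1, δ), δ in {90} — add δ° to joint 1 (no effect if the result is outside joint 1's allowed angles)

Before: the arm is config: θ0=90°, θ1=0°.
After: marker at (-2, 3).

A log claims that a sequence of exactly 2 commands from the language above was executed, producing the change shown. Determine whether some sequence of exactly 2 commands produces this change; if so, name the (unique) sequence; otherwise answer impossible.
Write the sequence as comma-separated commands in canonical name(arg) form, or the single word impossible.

from: config: θ0=90°, θ1=0°
[1] after rotate(1, 90): config: θ0=90°, θ1=90°
[2] after rotate(1, 90): config: θ0=90°, θ1=90°
all 9 alternatives checked — unique.

rotate(1, 90), rotate(1, 90)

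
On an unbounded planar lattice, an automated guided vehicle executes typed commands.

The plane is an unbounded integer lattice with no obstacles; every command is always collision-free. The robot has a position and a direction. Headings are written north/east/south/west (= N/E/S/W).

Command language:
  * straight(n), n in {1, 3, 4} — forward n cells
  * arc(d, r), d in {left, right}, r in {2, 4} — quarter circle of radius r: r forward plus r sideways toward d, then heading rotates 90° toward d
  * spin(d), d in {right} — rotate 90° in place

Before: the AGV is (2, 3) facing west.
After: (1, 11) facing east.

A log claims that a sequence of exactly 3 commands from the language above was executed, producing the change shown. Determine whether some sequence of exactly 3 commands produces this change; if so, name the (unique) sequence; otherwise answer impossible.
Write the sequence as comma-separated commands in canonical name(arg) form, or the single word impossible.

straight(1), arc(right, 4), arc(right, 4)

key: order matters: swapping straight(1) and arc(right, 4) lands elsewhere
from: (2, 3) facing west
step 1 (straight(1)): (1, 3) facing west
step 2 (arc(right, 4)): (-3, 7) facing north
step 3 (arc(right, 4)): (1, 11) facing east
no rival 3-sequence matches.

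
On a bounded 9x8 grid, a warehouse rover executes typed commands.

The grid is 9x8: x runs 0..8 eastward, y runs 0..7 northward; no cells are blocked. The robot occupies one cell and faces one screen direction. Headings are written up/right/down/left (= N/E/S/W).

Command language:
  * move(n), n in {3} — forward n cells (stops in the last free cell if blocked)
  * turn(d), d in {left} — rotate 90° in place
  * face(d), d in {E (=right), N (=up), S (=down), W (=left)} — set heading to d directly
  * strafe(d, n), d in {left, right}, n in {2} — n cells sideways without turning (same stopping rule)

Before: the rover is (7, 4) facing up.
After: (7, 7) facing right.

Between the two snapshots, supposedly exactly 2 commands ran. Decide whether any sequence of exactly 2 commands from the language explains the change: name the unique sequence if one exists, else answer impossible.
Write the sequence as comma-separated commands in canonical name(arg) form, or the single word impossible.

move(3), face(E)

key: running face(E) before move(3) would end elsewhere — order is forced
begin: (7, 4) facing up
step 1 (move(3)): (7, 7) facing up
step 2 (face(E)): (7, 7) facing right
uniquely the one of 64 2-step routes that fits.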